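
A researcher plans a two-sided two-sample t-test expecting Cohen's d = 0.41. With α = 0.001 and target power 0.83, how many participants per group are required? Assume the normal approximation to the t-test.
n = 215 per group

Sample size formula (two-sample t-test, normal approximation):
n = 2 · ((z_{α/2} + z_β) / d)²

z_{α/2} = 3.291 (for α = 0.001, two-sided)
z_β = 0.954 (for power = 0.83)
d = 0.41

n = 2 · ((3.291 + 0.954) / 0.41)²
n = 2 · (10.354)²
n ≈ 214.41
Round up to the next whole number: n = 215 per group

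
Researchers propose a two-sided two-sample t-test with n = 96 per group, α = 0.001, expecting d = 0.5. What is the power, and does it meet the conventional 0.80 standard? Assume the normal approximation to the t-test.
Power ≈ 0.57; the study is underpowered (power < 0.80)

Power calculation (two-sample t-test, normal approximation):
z_β = d · √(n/2) - z_{α/2}
z_β = 0.5 · √(96/2) - 3.291
z_β = 0.5 · 6.928 - 3.291
z_β = 0.174

Power = Φ(z_β) = Φ(0.174) ≈ 0.569

Effect size d = 0.5 is medium by Cohen's convention (0.2/0.5/0.8).

Threshold: power ≥ 0.80 is conventionally adequate.
Power ≈ 0.57 → the study is underpowered (power < 0.80).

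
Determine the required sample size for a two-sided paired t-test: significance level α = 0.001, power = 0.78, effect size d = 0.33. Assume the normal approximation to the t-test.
n = 152 pairs

Sample size formula (paired t-test, normal approximation):
n = ((z_{α/2} + z_β) / d)²

z_{α/2} = 3.291 (for α = 0.001, two-sided)
z_β = 0.772 (for power = 0.78)
d = 0.33

n = ((3.291 + 0.772) / 0.33)²
n = (12.312)²
n ≈ 151.59
Round up to the next whole number: n = 152 pairs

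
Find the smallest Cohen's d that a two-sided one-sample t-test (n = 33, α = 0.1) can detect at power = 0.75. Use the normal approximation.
d ≈ 0.40

Minimum detectable effect (one-sample t-test, normal approximation):
d = (z_{α/2} + z_β) / √n
d = (1.645 + 0.674) / √33
d = 2.319 / 5.745
d ≈ 0.40

By Cohen's convention (0.2 small / 0.5 medium / 0.8 large): small effect.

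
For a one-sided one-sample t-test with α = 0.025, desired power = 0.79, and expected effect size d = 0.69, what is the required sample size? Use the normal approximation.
n = 17

Sample size formula (one-sample t-test, normal approximation):
n = ((z_α + z_β) / d)²

z_α = 1.960 (for α = 0.025, one-sided)
z_β = 0.806 (for power = 0.79)
d = 0.69

n = ((1.960 + 0.806) / 0.69)²
n = (4.009)²
n ≈ 16.07
Round up to the next whole number: n = 17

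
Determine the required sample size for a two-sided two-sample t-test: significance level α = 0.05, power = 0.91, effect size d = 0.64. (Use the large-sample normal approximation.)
n = 54 per group

Sample size formula (two-sample t-test, normal approximation):
n = 2 · ((z_{α/2} + z_β) / d)²

z_{α/2} = 1.960 (for α = 0.05, two-sided)
z_β = 1.341 (for power = 0.91)
d = 0.64

n = 2 · ((1.960 + 1.341) / 0.64)²
n = 2 · (5.158)²
n ≈ 53.21
Round up to the next whole number: n = 54 per group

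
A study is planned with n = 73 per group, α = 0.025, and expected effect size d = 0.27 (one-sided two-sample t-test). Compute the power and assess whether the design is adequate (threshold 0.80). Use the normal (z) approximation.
Power ≈ 0.37; the study is underpowered (power < 0.80)

Power calculation (two-sample t-test, normal approximation):
z_β = d · √(n/2) - z_α
z_β = 0.27 · √(73/2) - 1.960
z_β = 0.27 · 6.042 - 1.960
z_β = -0.329

Power = Φ(z_β) = Φ(-0.329) ≈ 0.371

Effect size d = 0.27 is small by Cohen's convention (0.2/0.5/0.8).

Threshold: power ≥ 0.80 is conventionally adequate.
Power ≈ 0.37 → the study is underpowered (power < 0.80).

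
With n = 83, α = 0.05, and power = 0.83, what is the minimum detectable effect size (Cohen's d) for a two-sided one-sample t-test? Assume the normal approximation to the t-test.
d ≈ 0.32

Minimum detectable effect (one-sample t-test, normal approximation):
d = (z_{α/2} + z_β) / √n
d = (1.960 + 0.954) / √83
d = 2.914 / 9.110
d ≈ 0.32

By Cohen's convention (0.2 small / 0.5 medium / 0.8 large): small effect.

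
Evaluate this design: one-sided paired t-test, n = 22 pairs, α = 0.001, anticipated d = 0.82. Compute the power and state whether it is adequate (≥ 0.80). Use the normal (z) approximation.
Power ≈ 0.78; the study is underpowered (power < 0.80)

Power calculation (paired t-test, normal approximation):
z_β = d · √n - z_α
z_β = 0.82 · √22 - 3.090
z_β = 0.82 · 4.690 - 3.090
z_β = 0.756

Power = Φ(z_β) = Φ(0.756) ≈ 0.775

Effect size d = 0.82 is large by Cohen's convention (0.2/0.5/0.8).

Threshold: power ≥ 0.80 is conventionally adequate.
Power ≈ 0.78 → the study is underpowered (power < 0.80).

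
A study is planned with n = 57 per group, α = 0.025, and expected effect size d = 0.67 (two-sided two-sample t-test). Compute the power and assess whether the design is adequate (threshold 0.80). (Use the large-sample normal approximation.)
Power ≈ 0.91; the study is adequately powered (power ≥ 0.80)

Power calculation (two-sample t-test, normal approximation):
z_β = d · √(n/2) - z_{α/2}
z_β = 0.67 · √(57/2) - 2.241
z_β = 0.67 · 5.339 - 2.241
z_β = 1.335

Power = Φ(z_β) = Φ(1.335) ≈ 0.909

Effect size d = 0.67 is medium by Cohen's convention (0.2/0.5/0.8).

Threshold: power ≥ 0.80 is conventionally adequate.
Power ≈ 0.91 → the study is adequately powered (power ≥ 0.80).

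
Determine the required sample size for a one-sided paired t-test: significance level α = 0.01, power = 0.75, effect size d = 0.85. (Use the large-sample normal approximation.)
n = 13 pairs

Sample size formula (paired t-test, normal approximation):
n = ((z_α + z_β) / d)²

z_α = 2.326 (for α = 0.01, one-sided)
z_β = 0.674 (for power = 0.75)
d = 0.85

n = ((2.326 + 0.674) / 0.85)²
n = (3.529)²
n ≈ 12.45
Round up to the next whole number: n = 13 pairs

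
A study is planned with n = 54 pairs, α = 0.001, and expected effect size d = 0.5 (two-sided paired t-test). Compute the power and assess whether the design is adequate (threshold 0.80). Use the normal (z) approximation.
Power ≈ 0.65; the study is underpowered (power < 0.80)

Power calculation (paired t-test, normal approximation):
z_β = d · √n - z_{α/2}
z_β = 0.5 · √54 - 3.291
z_β = 0.5 · 7.348 - 3.291
z_β = 0.384

Power = Φ(z_β) = Φ(0.384) ≈ 0.649

Effect size d = 0.5 is medium by Cohen's convention (0.2/0.5/0.8).

Threshold: power ≥ 0.80 is conventionally adequate.
Power ≈ 0.65 → the study is underpowered (power < 0.80).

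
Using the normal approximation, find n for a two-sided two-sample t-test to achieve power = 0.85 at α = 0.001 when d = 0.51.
n = 144 per group

Sample size formula (two-sample t-test, normal approximation):
n = 2 · ((z_{α/2} + z_β) / d)²

z_{α/2} = 3.291 (for α = 0.001, two-sided)
z_β = 1.036 (for power = 0.85)
d = 0.51

n = 2 · ((3.291 + 1.036) / 0.51)²
n = 2 · (8.484)²
n ≈ 143.96
Round up to the next whole number: n = 144 per group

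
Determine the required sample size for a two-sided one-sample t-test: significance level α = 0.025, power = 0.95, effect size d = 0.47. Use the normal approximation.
n = 69

Sample size formula (one-sample t-test, normal approximation):
n = ((z_{α/2} + z_β) / d)²

z_{α/2} = 2.241 (for α = 0.025, two-sided)
z_β = 1.645 (for power = 0.95)
d = 0.47

n = ((2.241 + 1.645) / 0.47)²
n = (8.268)²
n ≈ 68.36
Round up to the next whole number: n = 69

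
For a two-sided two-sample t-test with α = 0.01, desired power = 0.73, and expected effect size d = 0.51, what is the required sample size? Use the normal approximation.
n = 79 per group

Sample size formula (two-sample t-test, normal approximation):
n = 2 · ((z_{α/2} + z_β) / d)²

z_{α/2} = 2.576 (for α = 0.01, two-sided)
z_β = 0.613 (for power = 0.73)
d = 0.51

n = 2 · ((2.576 + 0.613) / 0.51)²
n = 2 · (6.253)²
n ≈ 78.20
Round up to the next whole number: n = 79 per group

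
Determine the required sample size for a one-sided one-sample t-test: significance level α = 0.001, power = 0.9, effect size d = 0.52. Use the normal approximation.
n = 71

Sample size formula (one-sample t-test, normal approximation):
n = ((z_α + z_β) / d)²

z_α = 3.090 (for α = 0.001, one-sided)
z_β = 1.282 (for power = 0.9)
d = 0.52

n = ((3.090 + 1.282) / 0.52)²
n = (8.408)²
n ≈ 70.69
Round up to the next whole number: n = 71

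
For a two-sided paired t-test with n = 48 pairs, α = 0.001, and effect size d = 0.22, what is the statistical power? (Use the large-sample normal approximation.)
Power ≈ 0.04

Power calculation (paired t-test, normal approximation):
z_β = d · √n - z_{α/2}
z_β = 0.22 · √48 - 3.291
z_β = 0.22 · 6.928 - 3.291
z_β = -1.766

Power = Φ(z_β) = Φ(-1.766) ≈ 0.039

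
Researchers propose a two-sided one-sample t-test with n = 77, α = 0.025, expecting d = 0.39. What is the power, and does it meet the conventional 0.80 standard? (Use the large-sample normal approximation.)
Power ≈ 0.88; the study is adequately powered (power ≥ 0.80)

Power calculation (one-sample t-test, normal approximation):
z_β = d · √n - z_{α/2}
z_β = 0.39 · √77 - 2.241
z_β = 0.39 · 8.775 - 2.241
z_β = 1.181

Power = Φ(z_β) = Φ(1.181) ≈ 0.881

Effect size d = 0.39 is small by Cohen's convention (0.2/0.5/0.8).

Threshold: power ≥ 0.80 is conventionally adequate.
Power ≈ 0.88 → the study is adequately powered (power ≥ 0.80).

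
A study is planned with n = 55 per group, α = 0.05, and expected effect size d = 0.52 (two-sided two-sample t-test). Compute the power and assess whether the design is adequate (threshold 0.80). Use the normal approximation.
Power ≈ 0.78; the study is underpowered (power < 0.80)

Power calculation (two-sample t-test, normal approximation):
z_β = d · √(n/2) - z_{α/2}
z_β = 0.52 · √(55/2) - 1.960
z_β = 0.52 · 5.244 - 1.960
z_β = 0.767

Power = Φ(z_β) = Φ(0.767) ≈ 0.778

Effect size d = 0.52 is medium by Cohen's convention (0.2/0.5/0.8).

Threshold: power ≥ 0.80 is conventionally adequate.
Power ≈ 0.78 → the study is underpowered (power < 0.80).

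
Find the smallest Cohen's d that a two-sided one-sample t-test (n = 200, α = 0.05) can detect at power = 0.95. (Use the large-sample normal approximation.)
d ≈ 0.25

Minimum detectable effect (one-sample t-test, normal approximation):
d = (z_{α/2} + z_β) / √n
d = (1.960 + 1.645) / √200
d = 3.605 / 14.142
d ≈ 0.25

By Cohen's convention (0.2 small / 0.5 medium / 0.8 large): small effect.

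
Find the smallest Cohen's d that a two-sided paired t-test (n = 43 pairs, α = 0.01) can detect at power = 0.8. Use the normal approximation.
d ≈ 0.52

Minimum detectable effect (paired t-test, normal approximation):
d = (z_{α/2} + z_β) / √n
d = (2.576 + 0.842) / √43
d = 3.417 / 6.557
d ≈ 0.52

By Cohen's convention (0.2 small / 0.5 medium / 0.8 large): medium effect.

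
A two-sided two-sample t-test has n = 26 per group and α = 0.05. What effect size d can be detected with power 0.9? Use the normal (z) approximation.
d ≈ 0.90

Minimum detectable effect (two-sample t-test, normal approximation):
d = (z_{α/2} + z_β) / √(n/2)
d = (1.960 + 1.282) / √(26/2)
d = 3.242 / 3.606
d ≈ 0.90

By Cohen's convention (0.2 small / 0.5 medium / 0.8 large): large effect.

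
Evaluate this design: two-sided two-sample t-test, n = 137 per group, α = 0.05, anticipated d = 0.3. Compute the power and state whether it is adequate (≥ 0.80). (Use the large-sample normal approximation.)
Power ≈ 0.70; the study is underpowered (power < 0.80)

Power calculation (two-sample t-test, normal approximation):
z_β = d · √(n/2) - z_{α/2}
z_β = 0.3 · √(137/2) - 1.960
z_β = 0.3 · 8.276 - 1.960
z_β = 0.523

Power = Φ(z_β) = Φ(0.523) ≈ 0.700

Effect size d = 0.3 is small by Cohen's convention (0.2/0.5/0.8).

Threshold: power ≥ 0.80 is conventionally adequate.
Power ≈ 0.70 → the study is underpowered (power < 0.80).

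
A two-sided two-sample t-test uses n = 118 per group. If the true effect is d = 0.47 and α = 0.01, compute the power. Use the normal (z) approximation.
Power ≈ 0.85

Power calculation (two-sample t-test, normal approximation):
z_β = d · √(n/2) - z_{α/2}
z_β = 0.47 · √(118/2) - 2.576
z_β = 0.47 · 7.681 - 2.576
z_β = 1.034

Power = Φ(z_β) = Φ(1.034) ≈ 0.850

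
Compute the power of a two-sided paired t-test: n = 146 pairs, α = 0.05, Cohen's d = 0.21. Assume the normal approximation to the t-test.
Power ≈ 0.72

Power calculation (paired t-test, normal approximation):
z_β = d · √n - z_{α/2}
z_β = 0.21 · √146 - 1.960
z_β = 0.21 · 12.083 - 1.960
z_β = 0.577

Power = Φ(z_β) = Φ(0.577) ≈ 0.718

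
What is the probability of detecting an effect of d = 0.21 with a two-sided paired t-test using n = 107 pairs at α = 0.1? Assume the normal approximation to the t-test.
Power ≈ 0.70

Power calculation (paired t-test, normal approximation):
z_β = d · √n - z_{α/2}
z_β = 0.21 · √107 - 1.645
z_β = 0.21 · 10.344 - 1.645
z_β = 0.527

Power = Φ(z_β) = Φ(0.527) ≈ 0.701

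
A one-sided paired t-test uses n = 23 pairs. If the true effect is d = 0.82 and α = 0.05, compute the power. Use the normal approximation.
Power ≈ 0.99

Power calculation (paired t-test, normal approximation):
z_β = d · √n - z_α
z_β = 0.82 · √23 - 1.645
z_β = 0.82 · 4.796 - 1.645
z_β = 2.288

Power = Φ(z_β) = Φ(2.288) ≈ 0.989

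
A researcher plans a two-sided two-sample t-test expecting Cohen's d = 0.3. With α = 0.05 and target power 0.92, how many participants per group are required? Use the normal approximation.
n = 252 per group

Sample size formula (two-sample t-test, normal approximation):
n = 2 · ((z_{α/2} + z_β) / d)²

z_{α/2} = 1.960 (for α = 0.05, two-sided)
z_β = 1.405 (for power = 0.92)
d = 0.3

n = 2 · ((1.960 + 1.405) / 0.3)²
n = 2 · (11.217)²
n ≈ 251.64
Round up to the next whole number: n = 252 per group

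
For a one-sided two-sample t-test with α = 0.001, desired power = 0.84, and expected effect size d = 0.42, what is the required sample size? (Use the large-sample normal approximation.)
n = 190 per group

Sample size formula (two-sample t-test, normal approximation):
n = 2 · ((z_α + z_β) / d)²

z_α = 3.090 (for α = 0.001, one-sided)
z_β = 0.994 (for power = 0.84)
d = 0.42

n = 2 · ((3.090 + 0.994) / 0.42)²
n = 2 · (9.724)²
n ≈ 189.11
Round up to the next whole number: n = 190 per group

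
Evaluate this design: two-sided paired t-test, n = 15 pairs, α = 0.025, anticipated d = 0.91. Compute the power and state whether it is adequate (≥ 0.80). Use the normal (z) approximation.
Power ≈ 0.90; the study is adequately powered (power ≥ 0.80)

Power calculation (paired t-test, normal approximation):
z_β = d · √n - z_{α/2}
z_β = 0.91 · √15 - 2.241
z_β = 0.91 · 3.873 - 2.241
z_β = 1.283

Power = Φ(z_β) = Φ(1.283) ≈ 0.900

Effect size d = 0.91 is large by Cohen's convention (0.2/0.5/0.8).

Threshold: power ≥ 0.80 is conventionally adequate.
Power ≈ 0.90 → the study is adequately powered (power ≥ 0.80).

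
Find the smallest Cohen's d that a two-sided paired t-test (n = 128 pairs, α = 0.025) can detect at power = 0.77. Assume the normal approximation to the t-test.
d ≈ 0.26

Minimum detectable effect (paired t-test, normal approximation):
d = (z_{α/2} + z_β) / √n
d = (2.241 + 0.739) / √128
d = 2.980 / 11.314
d ≈ 0.26

By Cohen's convention (0.2 small / 0.5 medium / 0.8 large): small effect.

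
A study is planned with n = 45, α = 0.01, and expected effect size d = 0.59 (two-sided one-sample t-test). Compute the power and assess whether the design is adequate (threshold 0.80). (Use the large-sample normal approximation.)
Power ≈ 0.92; the study is adequately powered (power ≥ 0.80)

Power calculation (one-sample t-test, normal approximation):
z_β = d · √n - z_{α/2}
z_β = 0.59 · √45 - 2.576
z_β = 0.59 · 6.708 - 2.576
z_β = 1.382

Power = Φ(z_β) = Φ(1.382) ≈ 0.917

Effect size d = 0.59 is medium by Cohen's convention (0.2/0.5/0.8).

Threshold: power ≥ 0.80 is conventionally adequate.
Power ≈ 0.92 → the study is adequately powered (power ≥ 0.80).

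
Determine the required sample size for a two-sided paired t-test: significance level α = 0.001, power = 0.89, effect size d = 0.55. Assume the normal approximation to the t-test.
n = 68 pairs

Sample size formula (paired t-test, normal approximation):
n = ((z_{α/2} + z_β) / d)²

z_{α/2} = 3.291 (for α = 0.001, two-sided)
z_β = 1.227 (for power = 0.89)
d = 0.55

n = ((3.291 + 1.227) / 0.55)²
n = (8.215)²
n ≈ 67.49
Round up to the next whole number: n = 68 pairs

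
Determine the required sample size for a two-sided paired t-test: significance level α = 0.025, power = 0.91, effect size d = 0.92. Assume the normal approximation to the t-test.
n = 16 pairs

Sample size formula (paired t-test, normal approximation):
n = ((z_{α/2} + z_β) / d)²

z_{α/2} = 2.241 (for α = 0.025, two-sided)
z_β = 1.341 (for power = 0.91)
d = 0.92

n = ((2.241 + 1.341) / 0.92)²
n = (3.893)²
n ≈ 15.16
Round up to the next whole number: n = 16 pairs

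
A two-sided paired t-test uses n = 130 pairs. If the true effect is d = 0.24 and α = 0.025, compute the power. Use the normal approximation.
Power ≈ 0.69

Power calculation (paired t-test, normal approximation):
z_β = d · √n - z_{α/2}
z_β = 0.24 · √130 - 2.241
z_β = 0.24 · 11.402 - 2.241
z_β = 0.495

Power = Φ(z_β) = Φ(0.495) ≈ 0.690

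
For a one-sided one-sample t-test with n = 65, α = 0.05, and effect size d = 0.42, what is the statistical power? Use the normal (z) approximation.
Power ≈ 0.96

Power calculation (one-sample t-test, normal approximation):
z_β = d · √n - z_α
z_β = 0.42 · √65 - 1.645
z_β = 0.42 · 8.062 - 1.645
z_β = 1.741

Power = Φ(z_β) = Φ(1.741) ≈ 0.959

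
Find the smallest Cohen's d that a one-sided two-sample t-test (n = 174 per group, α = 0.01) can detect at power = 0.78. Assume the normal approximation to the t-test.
d ≈ 0.33

Minimum detectable effect (two-sample t-test, normal approximation):
d = (z_α + z_β) / √(n/2)
d = (2.326 + 0.772) / √(174/2)
d = 3.099 / 9.327
d ≈ 0.33

By Cohen's convention (0.2 small / 0.5 medium / 0.8 large): small effect.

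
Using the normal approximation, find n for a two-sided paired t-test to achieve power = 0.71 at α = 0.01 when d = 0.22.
n = 203 pairs

Sample size formula (paired t-test, normal approximation):
n = ((z_{α/2} + z_β) / d)²

z_{α/2} = 2.576 (for α = 0.01, two-sided)
z_β = 0.553 (for power = 0.71)
d = 0.22

n = ((2.576 + 0.553) / 0.22)²
n = (14.223)²
n ≈ 202.29
Round up to the next whole number: n = 203 pairs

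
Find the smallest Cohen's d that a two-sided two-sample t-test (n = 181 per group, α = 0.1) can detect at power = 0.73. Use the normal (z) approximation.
d ≈ 0.24

Minimum detectable effect (two-sample t-test, normal approximation):
d = (z_{α/2} + z_β) / √(n/2)
d = (1.645 + 0.613) / √(181/2)
d = 2.258 / 9.513
d ≈ 0.24

By Cohen's convention (0.2 small / 0.5 medium / 0.8 large): small effect.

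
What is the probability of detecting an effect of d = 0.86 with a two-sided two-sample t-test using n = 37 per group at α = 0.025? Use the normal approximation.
Power ≈ 0.93

Power calculation (two-sample t-test, normal approximation):
z_β = d · √(n/2) - z_{α/2}
z_β = 0.86 · √(37/2) - 2.241
z_β = 0.86 · 4.301 - 2.241
z_β = 1.458

Power = Φ(z_β) = Φ(1.458) ≈ 0.928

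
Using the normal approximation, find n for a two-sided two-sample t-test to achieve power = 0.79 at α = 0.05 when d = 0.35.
n = 125 per group

Sample size formula (two-sample t-test, normal approximation):
n = 2 · ((z_{α/2} + z_β) / d)²

z_{α/2} = 1.960 (for α = 0.05, two-sided)
z_β = 0.806 (for power = 0.79)
d = 0.35

n = 2 · ((1.960 + 0.806) / 0.35)²
n = 2 · (7.903)²
n ≈ 124.91
Round up to the next whole number: n = 125 per group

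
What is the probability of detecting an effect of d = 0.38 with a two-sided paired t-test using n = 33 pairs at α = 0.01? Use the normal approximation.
Power ≈ 0.35

Power calculation (paired t-test, normal approximation):
z_β = d · √n - z_{α/2}
z_β = 0.38 · √33 - 2.576
z_β = 0.38 · 5.745 - 2.576
z_β = -0.393

Power = Φ(z_β) = Φ(-0.393) ≈ 0.347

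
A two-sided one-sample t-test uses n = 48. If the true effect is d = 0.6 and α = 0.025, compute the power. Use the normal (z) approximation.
Power ≈ 0.97

Power calculation (one-sample t-test, normal approximation):
z_β = d · √n - z_{α/2}
z_β = 0.6 · √48 - 2.241
z_β = 0.6 · 6.928 - 2.241
z_β = 1.916

Power = Φ(z_β) = Φ(1.916) ≈ 0.972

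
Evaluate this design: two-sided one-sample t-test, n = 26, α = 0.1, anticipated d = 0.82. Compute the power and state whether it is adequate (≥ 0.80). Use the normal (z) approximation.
Power ≈ 0.99; the study is adequately powered (power ≥ 0.80)

Power calculation (one-sample t-test, normal approximation):
z_β = d · √n - z_{α/2}
z_β = 0.82 · √26 - 1.645
z_β = 0.82 · 5.099 - 1.645
z_β = 2.536

Power = Φ(z_β) = Φ(2.536) ≈ 0.994

Effect size d = 0.82 is large by Cohen's convention (0.2/0.5/0.8).

Threshold: power ≥ 0.80 is conventionally adequate.
Power ≈ 0.99 → the study is adequately powered (power ≥ 0.80).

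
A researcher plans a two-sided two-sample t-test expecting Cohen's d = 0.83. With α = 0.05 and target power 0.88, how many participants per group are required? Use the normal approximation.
n = 29 per group

Sample size formula (two-sample t-test, normal approximation):
n = 2 · ((z_{α/2} + z_β) / d)²

z_{α/2} = 1.960 (for α = 0.05, two-sided)
z_β = 1.175 (for power = 0.88)
d = 0.83

n = 2 · ((1.960 + 1.175) / 0.83)²
n = 2 · (3.777)²
n ≈ 28.53
Round up to the next whole number: n = 29 per group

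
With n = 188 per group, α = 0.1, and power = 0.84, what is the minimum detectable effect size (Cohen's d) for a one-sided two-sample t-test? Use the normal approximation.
d ≈ 0.23

Minimum detectable effect (two-sample t-test, normal approximation):
d = (z_α + z_β) / √(n/2)
d = (1.282 + 0.994) / √(188/2)
d = 2.276 / 9.695
d ≈ 0.23

By Cohen's convention (0.2 small / 0.5 medium / 0.8 large): small effect.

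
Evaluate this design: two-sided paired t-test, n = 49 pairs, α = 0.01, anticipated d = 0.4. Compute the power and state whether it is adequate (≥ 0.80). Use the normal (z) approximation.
Power ≈ 0.59; the study is underpowered (power < 0.80)

Power calculation (paired t-test, normal approximation):
z_β = d · √n - z_{α/2}
z_β = 0.4 · √49 - 2.576
z_β = 0.4 · 7.000 - 2.576
z_β = 0.224

Power = Φ(z_β) = Φ(0.224) ≈ 0.589

Effect size d = 0.4 is small by Cohen's convention (0.2/0.5/0.8).

Threshold: power ≥ 0.80 is conventionally adequate.
Power ≈ 0.59 → the study is underpowered (power < 0.80).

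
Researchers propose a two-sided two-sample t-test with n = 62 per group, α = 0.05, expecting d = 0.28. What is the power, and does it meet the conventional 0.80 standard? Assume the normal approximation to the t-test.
Power ≈ 0.34; the study is underpowered (power < 0.80)

Power calculation (two-sample t-test, normal approximation):
z_β = d · √(n/2) - z_{α/2}
z_β = 0.28 · √(62/2) - 1.960
z_β = 0.28 · 5.568 - 1.960
z_β = -0.401

Power = Φ(z_β) = Φ(-0.401) ≈ 0.344

Effect size d = 0.28 is small by Cohen's convention (0.2/0.5/0.8).

Threshold: power ≥ 0.80 is conventionally adequate.
Power ≈ 0.34 → the study is underpowered (power < 0.80).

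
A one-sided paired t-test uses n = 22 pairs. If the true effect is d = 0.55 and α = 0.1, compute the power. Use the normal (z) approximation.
Power ≈ 0.90

Power calculation (paired t-test, normal approximation):
z_β = d · √n - z_α
z_β = 0.55 · √22 - 1.282
z_β = 0.55 · 4.690 - 1.282
z_β = 1.298

Power = Φ(z_β) = Φ(1.298) ≈ 0.903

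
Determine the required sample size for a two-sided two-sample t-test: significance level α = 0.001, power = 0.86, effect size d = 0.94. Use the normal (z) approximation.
n = 44 per group

Sample size formula (two-sample t-test, normal approximation):
n = 2 · ((z_{α/2} + z_β) / d)²

z_{α/2} = 3.291 (for α = 0.001, two-sided)
z_β = 1.080 (for power = 0.86)
d = 0.94

n = 2 · ((3.291 + 1.080) / 0.94)²
n = 2 · (4.650)²
n ≈ 43.24
Round up to the next whole number: n = 44 per group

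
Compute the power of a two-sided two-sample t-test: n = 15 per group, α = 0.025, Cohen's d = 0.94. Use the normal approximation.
Power ≈ 0.63

Power calculation (two-sample t-test, normal approximation):
z_β = d · √(n/2) - z_{α/2}
z_β = 0.94 · √(15/2) - 2.241
z_β = 0.94 · 2.739 - 2.241
z_β = 0.333

Power = Φ(z_β) = Φ(0.333) ≈ 0.630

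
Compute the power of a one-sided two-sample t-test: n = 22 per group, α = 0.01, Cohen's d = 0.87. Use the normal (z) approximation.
Power ≈ 0.71

Power calculation (two-sample t-test, normal approximation):
z_β = d · √(n/2) - z_α
z_β = 0.87 · √(22/2) - 2.326
z_β = 0.87 · 3.317 - 2.326
z_β = 0.559

Power = Φ(z_β) = Φ(0.559) ≈ 0.712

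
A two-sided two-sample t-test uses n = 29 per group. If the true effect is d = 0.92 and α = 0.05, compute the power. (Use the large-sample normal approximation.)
Power ≈ 0.94

Power calculation (two-sample t-test, normal approximation):
z_β = d · √(n/2) - z_{α/2}
z_β = 0.92 · √(29/2) - 1.960
z_β = 0.92 · 3.808 - 1.960
z_β = 1.543

Power = Φ(z_β) = Φ(1.543) ≈ 0.939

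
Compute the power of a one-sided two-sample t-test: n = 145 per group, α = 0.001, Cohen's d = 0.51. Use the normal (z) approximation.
Power ≈ 0.89

Power calculation (two-sample t-test, normal approximation):
z_β = d · √(n/2) - z_α
z_β = 0.51 · √(145/2) - 3.090
z_β = 0.51 · 8.515 - 3.090
z_β = 1.252

Power = Φ(z_β) = Φ(1.252) ≈ 0.895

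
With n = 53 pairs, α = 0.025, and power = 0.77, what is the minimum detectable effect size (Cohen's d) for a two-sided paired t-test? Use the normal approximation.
d ≈ 0.41

Minimum detectable effect (paired t-test, normal approximation):
d = (z_{α/2} + z_β) / √n
d = (2.241 + 0.739) / √53
d = 2.980 / 7.280
d ≈ 0.41

By Cohen's convention (0.2 small / 0.5 medium / 0.8 large): small effect.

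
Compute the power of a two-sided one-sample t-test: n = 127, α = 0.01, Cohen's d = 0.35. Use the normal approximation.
Power ≈ 0.91

Power calculation (one-sample t-test, normal approximation):
z_β = d · √n - z_{α/2}
z_β = 0.35 · √127 - 2.576
z_β = 0.35 · 11.269 - 2.576
z_β = 1.368

Power = Φ(z_β) = Φ(1.368) ≈ 0.914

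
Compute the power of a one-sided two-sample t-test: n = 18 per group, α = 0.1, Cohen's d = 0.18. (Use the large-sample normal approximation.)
Power ≈ 0.23

Power calculation (two-sample t-test, normal approximation):
z_β = d · √(n/2) - z_α
z_β = 0.18 · √(18/2) - 1.282
z_β = 0.18 · 3.000 - 1.282
z_β = -0.742

Power = Φ(z_β) = Φ(-0.742) ≈ 0.229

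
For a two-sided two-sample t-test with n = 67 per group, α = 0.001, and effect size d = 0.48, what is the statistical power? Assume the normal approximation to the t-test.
Power ≈ 0.30

Power calculation (two-sample t-test, normal approximation):
z_β = d · √(n/2) - z_{α/2}
z_β = 0.48 · √(67/2) - 3.291
z_β = 0.48 · 5.788 - 3.291
z_β = -0.512

Power = Φ(z_β) = Φ(-0.512) ≈ 0.304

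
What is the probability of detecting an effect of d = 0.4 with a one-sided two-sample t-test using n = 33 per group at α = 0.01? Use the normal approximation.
Power ≈ 0.24

Power calculation (two-sample t-test, normal approximation):
z_β = d · √(n/2) - z_α
z_β = 0.4 · √(33/2) - 2.326
z_β = 0.4 · 4.062 - 2.326
z_β = -0.702

Power = Φ(z_β) = Φ(-0.702) ≈ 0.241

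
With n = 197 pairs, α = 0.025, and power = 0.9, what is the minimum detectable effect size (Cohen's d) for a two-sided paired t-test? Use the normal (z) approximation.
d ≈ 0.25

Minimum detectable effect (paired t-test, normal approximation):
d = (z_{α/2} + z_β) / √n
d = (2.241 + 1.282) / √197
d = 3.523 / 14.036
d ≈ 0.25

By Cohen's convention (0.2 small / 0.5 medium / 0.8 large): small effect.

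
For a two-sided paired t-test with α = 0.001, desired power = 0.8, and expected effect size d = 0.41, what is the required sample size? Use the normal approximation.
n = 102 pairs

Sample size formula (paired t-test, normal approximation):
n = ((z_{α/2} + z_β) / d)²

z_{α/2} = 3.291 (for α = 0.001, two-sided)
z_β = 0.842 (for power = 0.8)
d = 0.41

n = ((3.291 + 0.842) / 0.41)²
n = (10.080)²
n ≈ 101.61
Round up to the next whole number: n = 102 pairs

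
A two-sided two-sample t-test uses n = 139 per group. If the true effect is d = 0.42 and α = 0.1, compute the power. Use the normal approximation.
Power ≈ 0.97

Power calculation (two-sample t-test, normal approximation):
z_β = d · √(n/2) - z_{α/2}
z_β = 0.42 · √(139/2) - 1.645
z_β = 0.42 · 8.337 - 1.645
z_β = 1.857

Power = Φ(z_β) = Φ(1.857) ≈ 0.968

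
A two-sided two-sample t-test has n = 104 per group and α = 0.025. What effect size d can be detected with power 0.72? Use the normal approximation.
d ≈ 0.39

Minimum detectable effect (two-sample t-test, normal approximation):
d = (z_{α/2} + z_β) / √(n/2)
d = (2.241 + 0.583) / √(104/2)
d = 2.824 / 7.211
d ≈ 0.39

By Cohen's convention (0.2 small / 0.5 medium / 0.8 large): small effect.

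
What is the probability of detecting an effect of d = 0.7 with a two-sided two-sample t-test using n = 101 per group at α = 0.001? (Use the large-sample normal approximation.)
Power ≈ 0.95

Power calculation (two-sample t-test, normal approximation):
z_β = d · √(n/2) - z_{α/2}
z_β = 0.7 · √(101/2) - 3.291
z_β = 0.7 · 7.106 - 3.291
z_β = 1.684

Power = Φ(z_β) = Φ(1.684) ≈ 0.954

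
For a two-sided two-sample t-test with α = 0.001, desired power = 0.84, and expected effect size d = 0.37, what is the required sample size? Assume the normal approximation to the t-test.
n = 269 per group

Sample size formula (two-sample t-test, normal approximation):
n = 2 · ((z_{α/2} + z_β) / d)²

z_{α/2} = 3.291 (for α = 0.001, two-sided)
z_β = 0.994 (for power = 0.84)
d = 0.37

n = 2 · ((3.291 + 0.994) / 0.37)²
n = 2 · (11.581)²
n ≈ 268.24
Round up to the next whole number: n = 269 per group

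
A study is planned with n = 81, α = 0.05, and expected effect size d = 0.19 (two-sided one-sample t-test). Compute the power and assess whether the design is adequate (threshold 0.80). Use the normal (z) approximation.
Power ≈ 0.40; the study is underpowered (power < 0.80)

Power calculation (one-sample t-test, normal approximation):
z_β = d · √n - z_{α/2}
z_β = 0.19 · √81 - 1.960
z_β = 0.19 · 9.000 - 1.960
z_β = -0.250

Power = Φ(z_β) = Φ(-0.250) ≈ 0.401

Effect size d = 0.19 is very small by Cohen's convention (0.2/0.5/0.8).

Threshold: power ≥ 0.80 is conventionally adequate.
Power ≈ 0.40 → the study is underpowered (power < 0.80).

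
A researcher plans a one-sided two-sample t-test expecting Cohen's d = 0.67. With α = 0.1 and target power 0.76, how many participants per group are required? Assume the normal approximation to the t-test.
n = 18 per group

Sample size formula (two-sample t-test, normal approximation):
n = 2 · ((z_α + z_β) / d)²

z_α = 1.282 (for α = 0.1, one-sided)
z_β = 0.706 (for power = 0.76)
d = 0.67

n = 2 · ((1.282 + 0.706) / 0.67)²
n = 2 · (2.967)²
n ≈ 17.61
Round up to the next whole number: n = 18 per group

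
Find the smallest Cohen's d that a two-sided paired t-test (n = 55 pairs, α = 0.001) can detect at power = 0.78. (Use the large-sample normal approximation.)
d ≈ 0.55

Minimum detectable effect (paired t-test, normal approximation):
d = (z_{α/2} + z_β) / √n
d = (3.291 + 0.772) / √55
d = 4.063 / 7.416
d ≈ 0.55

By Cohen's convention (0.2 small / 0.5 medium / 0.8 large): medium effect.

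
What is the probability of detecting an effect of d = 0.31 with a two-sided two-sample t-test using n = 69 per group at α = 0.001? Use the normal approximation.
Power ≈ 0.07

Power calculation (two-sample t-test, normal approximation):
z_β = d · √(n/2) - z_{α/2}
z_β = 0.31 · √(69/2) - 3.291
z_β = 0.31 · 5.874 - 3.291
z_β = -1.470

Power = Φ(z_β) = Φ(-1.470) ≈ 0.071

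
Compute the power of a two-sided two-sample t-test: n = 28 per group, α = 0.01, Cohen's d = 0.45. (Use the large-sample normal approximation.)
Power ≈ 0.19

Power calculation (two-sample t-test, normal approximation):
z_β = d · √(n/2) - z_{α/2}
z_β = 0.45 · √(28/2) - 2.576
z_β = 0.45 · 3.742 - 2.576
z_β = -0.892

Power = Φ(z_β) = Φ(-0.892) ≈ 0.186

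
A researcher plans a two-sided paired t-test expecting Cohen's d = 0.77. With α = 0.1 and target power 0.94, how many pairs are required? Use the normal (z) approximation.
n = 18 pairs

Sample size formula (paired t-test, normal approximation):
n = ((z_{α/2} + z_β) / d)²

z_{α/2} = 1.645 (for α = 0.1, two-sided)
z_β = 1.555 (for power = 0.94)
d = 0.77

n = ((1.645 + 1.555) / 0.77)²
n = (4.156)²
n ≈ 17.27
Round up to the next whole number: n = 18 pairs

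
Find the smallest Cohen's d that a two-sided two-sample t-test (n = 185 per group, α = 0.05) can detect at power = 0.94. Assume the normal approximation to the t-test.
d ≈ 0.37

Minimum detectable effect (two-sample t-test, normal approximation):
d = (z_{α/2} + z_β) / √(n/2)
d = (1.960 + 1.555) / √(185/2)
d = 3.515 / 9.618
d ≈ 0.37

By Cohen's convention (0.2 small / 0.5 medium / 0.8 large): small effect.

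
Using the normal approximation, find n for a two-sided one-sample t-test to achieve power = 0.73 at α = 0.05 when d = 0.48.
n = 29

Sample size formula (one-sample t-test, normal approximation):
n = ((z_{α/2} + z_β) / d)²

z_{α/2} = 1.960 (for α = 0.05, two-sided)
z_β = 0.613 (for power = 0.73)
d = 0.48

n = ((1.960 + 0.613) / 0.48)²
n = (5.360)²
n ≈ 28.73
Round up to the next whole number: n = 29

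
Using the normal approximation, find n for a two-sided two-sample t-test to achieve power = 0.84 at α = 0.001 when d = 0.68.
n = 80 per group

Sample size formula (two-sample t-test, normal approximation):
n = 2 · ((z_{α/2} + z_β) / d)²

z_{α/2} = 3.291 (for α = 0.001, two-sided)
z_β = 0.994 (for power = 0.84)
d = 0.68

n = 2 · ((3.291 + 0.994) / 0.68)²
n = 2 · (6.301)²
n ≈ 79.41
Round up to the next whole number: n = 80 per group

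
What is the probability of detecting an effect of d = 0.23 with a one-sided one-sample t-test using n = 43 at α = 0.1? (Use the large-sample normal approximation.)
Power ≈ 0.59

Power calculation (one-sample t-test, normal approximation):
z_β = d · √n - z_α
z_β = 0.23 · √43 - 1.282
z_β = 0.23 · 6.557 - 1.282
z_β = 0.227

Power = Φ(z_β) = Φ(0.227) ≈ 0.590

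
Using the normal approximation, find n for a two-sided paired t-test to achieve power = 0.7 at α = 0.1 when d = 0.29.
n = 56 pairs

Sample size formula (paired t-test, normal approximation):
n = ((z_{α/2} + z_β) / d)²

z_{α/2} = 1.645 (for α = 0.1, two-sided)
z_β = 0.524 (for power = 0.7)
d = 0.29

n = ((1.645 + 0.524) / 0.29)²
n = (7.479)²
n ≈ 55.94
Round up to the next whole number: n = 56 pairs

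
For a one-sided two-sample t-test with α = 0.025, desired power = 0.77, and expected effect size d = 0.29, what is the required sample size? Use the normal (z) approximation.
n = 174 per group

Sample size formula (two-sample t-test, normal approximation):
n = 2 · ((z_α + z_β) / d)²

z_α = 1.960 (for α = 0.025, one-sided)
z_β = 0.739 (for power = 0.77)
d = 0.29

n = 2 · ((1.960 + 0.739) / 0.29)²
n = 2 · (9.307)²
n ≈ 173.24
Round up to the next whole number: n = 174 per group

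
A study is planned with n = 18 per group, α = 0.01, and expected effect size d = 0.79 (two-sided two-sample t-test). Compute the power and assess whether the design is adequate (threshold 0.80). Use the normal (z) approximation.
Power ≈ 0.42; the study is underpowered (power < 0.80)

Power calculation (two-sample t-test, normal approximation):
z_β = d · √(n/2) - z_{α/2}
z_β = 0.79 · √(18/2) - 2.576
z_β = 0.79 · 3.000 - 2.576
z_β = -0.206

Power = Φ(z_β) = Φ(-0.206) ≈ 0.418

Effect size d = 0.79 is medium by Cohen's convention (0.2/0.5/0.8).

Threshold: power ≥ 0.80 is conventionally adequate.
Power ≈ 0.42 → the study is underpowered (power < 0.80).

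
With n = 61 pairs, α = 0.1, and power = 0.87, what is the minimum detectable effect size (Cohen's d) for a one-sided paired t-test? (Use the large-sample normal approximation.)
d ≈ 0.31

Minimum detectable effect (paired t-test, normal approximation):
d = (z_α + z_β) / √n
d = (1.282 + 1.126) / √61
d = 2.408 / 7.810
d ≈ 0.31

By Cohen's convention (0.2 small / 0.5 medium / 0.8 large): small effect.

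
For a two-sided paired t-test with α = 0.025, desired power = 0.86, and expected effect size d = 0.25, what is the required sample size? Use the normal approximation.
n = 177 pairs

Sample size formula (paired t-test, normal approximation):
n = ((z_{α/2} + z_β) / d)²

z_{α/2} = 2.241 (for α = 0.025, two-sided)
z_β = 1.080 (for power = 0.86)
d = 0.25

n = ((2.241 + 1.080) / 0.25)²
n = (13.284)²
n ≈ 176.46
Round up to the next whole number: n = 177 pairs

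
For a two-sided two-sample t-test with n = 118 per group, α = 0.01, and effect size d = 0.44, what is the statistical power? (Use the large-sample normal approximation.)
Power ≈ 0.79

Power calculation (two-sample t-test, normal approximation):
z_β = d · √(n/2) - z_{α/2}
z_β = 0.44 · √(118/2) - 2.576
z_β = 0.44 · 7.681 - 2.576
z_β = 0.804

Power = Φ(z_β) = Φ(0.804) ≈ 0.789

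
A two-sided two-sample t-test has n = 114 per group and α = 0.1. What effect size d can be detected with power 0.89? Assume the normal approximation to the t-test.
d ≈ 0.38

Minimum detectable effect (two-sample t-test, normal approximation):
d = (z_{α/2} + z_β) / √(n/2)
d = (1.645 + 1.227) / √(114/2)
d = 2.871 / 7.550
d ≈ 0.38

By Cohen's convention (0.2 small / 0.5 medium / 0.8 large): small effect.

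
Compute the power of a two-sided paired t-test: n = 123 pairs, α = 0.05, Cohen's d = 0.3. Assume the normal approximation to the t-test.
Power ≈ 0.91

Power calculation (paired t-test, normal approximation):
z_β = d · √n - z_{α/2}
z_β = 0.3 · √123 - 1.960
z_β = 0.3 · 11.091 - 1.960
z_β = 1.367

Power = Φ(z_β) = Φ(1.367) ≈ 0.914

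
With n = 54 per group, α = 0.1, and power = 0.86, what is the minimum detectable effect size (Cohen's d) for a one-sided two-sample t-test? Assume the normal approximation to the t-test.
d ≈ 0.45

Minimum detectable effect (two-sample t-test, normal approximation):
d = (z_α + z_β) / √(n/2)
d = (1.282 + 1.080) / √(54/2)
d = 2.362 / 5.196
d ≈ 0.45

By Cohen's convention (0.2 small / 0.5 medium / 0.8 large): small effect.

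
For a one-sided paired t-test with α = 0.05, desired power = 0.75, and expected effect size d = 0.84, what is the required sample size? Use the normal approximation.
n = 8 pairs

Sample size formula (paired t-test, normal approximation):
n = ((z_α + z_β) / d)²

z_α = 1.645 (for α = 0.05, one-sided)
z_β = 0.674 (for power = 0.75)
d = 0.84

n = ((1.645 + 0.674) / 0.84)²
n = (2.761)²
n ≈ 7.62
Round up to the next whole number: n = 8 pairs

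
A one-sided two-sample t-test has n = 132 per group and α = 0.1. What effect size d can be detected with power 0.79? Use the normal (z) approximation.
d ≈ 0.26

Minimum detectable effect (two-sample t-test, normal approximation):
d = (z_α + z_β) / √(n/2)
d = (1.282 + 0.806) / √(132/2)
d = 2.088 / 8.124
d ≈ 0.26

By Cohen's convention (0.2 small / 0.5 medium / 0.8 large): small effect.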